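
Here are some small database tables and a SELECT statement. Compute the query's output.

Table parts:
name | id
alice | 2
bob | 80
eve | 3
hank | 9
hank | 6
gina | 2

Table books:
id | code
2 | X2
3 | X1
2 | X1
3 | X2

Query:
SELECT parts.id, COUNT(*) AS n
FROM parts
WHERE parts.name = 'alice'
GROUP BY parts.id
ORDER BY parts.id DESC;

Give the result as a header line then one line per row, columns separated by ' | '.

== RESULT ==
parts.id | n
2 | 1

Derivation:
After WHERE (1 rows):
parts.name | parts.id
alice | 2
After GROUP BY (1 rows):
parts.id | n
2 | 1
After ORDER BY (1 rows):
parts.id | n
2 | 1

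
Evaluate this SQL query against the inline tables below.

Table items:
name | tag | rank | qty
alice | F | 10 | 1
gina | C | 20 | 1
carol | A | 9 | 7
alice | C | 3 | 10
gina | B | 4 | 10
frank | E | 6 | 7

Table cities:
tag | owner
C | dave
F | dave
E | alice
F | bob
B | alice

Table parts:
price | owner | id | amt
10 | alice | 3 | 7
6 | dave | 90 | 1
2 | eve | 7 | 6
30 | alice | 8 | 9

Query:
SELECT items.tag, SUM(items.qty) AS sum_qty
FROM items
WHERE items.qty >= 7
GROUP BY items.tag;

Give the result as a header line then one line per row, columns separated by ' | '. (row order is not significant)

After WHERE (4 rows):
items.name | items.tag | items.rank | items.qty
carol | A | 9 | 7
alice | C | 3 | 10
gina | B | 4 | 10
frank | E | 6 | 7
After GROUP BY (4 rows):
items.tag | sum_qty
A | 7
C | 10
B | 10
E | 7

== RESULT ==
items.tag | sum_qty
A | 7
C | 10
B | 10
E | 7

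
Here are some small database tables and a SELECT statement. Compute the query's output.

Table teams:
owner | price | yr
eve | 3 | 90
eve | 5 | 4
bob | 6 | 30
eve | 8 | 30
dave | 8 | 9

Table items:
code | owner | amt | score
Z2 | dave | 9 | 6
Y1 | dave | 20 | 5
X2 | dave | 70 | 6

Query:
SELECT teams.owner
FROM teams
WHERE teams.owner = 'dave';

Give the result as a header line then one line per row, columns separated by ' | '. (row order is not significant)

== RESULT ==
teams.owner
dave

Derivation:
After WHERE (1 rows):
teams.owner | teams.price | teams.yr
dave | 8 | 9
After SELECT (1 rows):
teams.owner
dave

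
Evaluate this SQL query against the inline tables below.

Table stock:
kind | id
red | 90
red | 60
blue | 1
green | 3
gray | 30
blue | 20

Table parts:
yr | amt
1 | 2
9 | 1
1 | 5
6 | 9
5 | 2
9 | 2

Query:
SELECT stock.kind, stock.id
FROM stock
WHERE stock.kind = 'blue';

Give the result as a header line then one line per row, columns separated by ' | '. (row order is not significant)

After WHERE (2 rows):
stock.kind | stock.id
blue | 1
blue | 20
After SELECT (2 rows):
stock.kind | stock.id
blue | 1
blue | 20

== RESULT ==
stock.kind | stock.id
blue | 1
blue | 20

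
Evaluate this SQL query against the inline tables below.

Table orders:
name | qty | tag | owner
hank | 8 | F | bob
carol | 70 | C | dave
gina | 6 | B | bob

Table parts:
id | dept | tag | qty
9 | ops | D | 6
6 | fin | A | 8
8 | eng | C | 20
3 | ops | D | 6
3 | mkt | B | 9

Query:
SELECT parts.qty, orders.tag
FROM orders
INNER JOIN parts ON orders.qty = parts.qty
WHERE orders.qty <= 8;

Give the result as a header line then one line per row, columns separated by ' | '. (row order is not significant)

== RESULT ==
parts.qty | orders.tag
8 | F
6 | B
6 | B

Derivation:
After JOIN parts (3 rows):
orders.name | orders.qty | orders.tag | orders.owner | parts.id | parts.dept | parts.tag | parts.qty
hank | 8 | F | bob | 6 | fin | A | 8
gina | 6 | B | bob | 9 | ops | D | 6
gina | 6 | B | bob | 3 | ops | D | 6
After WHERE (3 rows):
orders.name | orders.qty | orders.tag | orders.owner | parts.id | parts.dept | parts.tag | parts.qty
hank | 8 | F | bob | 6 | fin | A | 8
gina | 6 | B | bob | 9 | ops | D | 6
gina | 6 | B | bob | 3 | ops | D | 6
After SELECT (3 rows):
parts.qty | orders.tag
8 | F
6 | B
6 | B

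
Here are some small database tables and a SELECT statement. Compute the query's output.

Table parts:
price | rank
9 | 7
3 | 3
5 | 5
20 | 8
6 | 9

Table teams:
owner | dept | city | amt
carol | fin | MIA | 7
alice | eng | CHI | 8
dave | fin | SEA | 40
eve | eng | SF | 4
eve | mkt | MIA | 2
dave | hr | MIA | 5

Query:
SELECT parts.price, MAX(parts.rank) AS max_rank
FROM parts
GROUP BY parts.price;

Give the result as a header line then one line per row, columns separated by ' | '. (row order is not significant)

== RESULT ==
parts.price | max_rank
9 | 7
3 | 3
5 | 5
20 | 8
6 | 9

Derivation:
After GROUP BY (5 rows):
parts.price | max_rank
9 | 7
3 | 3
5 | 5
20 | 8
6 | 9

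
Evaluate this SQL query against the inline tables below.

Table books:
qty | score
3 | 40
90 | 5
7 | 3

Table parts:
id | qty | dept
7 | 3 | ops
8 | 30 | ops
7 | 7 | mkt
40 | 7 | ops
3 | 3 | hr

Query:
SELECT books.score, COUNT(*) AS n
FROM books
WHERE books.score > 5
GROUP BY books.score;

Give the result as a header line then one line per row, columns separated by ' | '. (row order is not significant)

== RESULT ==
books.score | n
40 | 1

Derivation:
After WHERE (1 rows):
books.qty | books.score
3 | 40
After GROUP BY (1 rows):
books.score | n
40 | 1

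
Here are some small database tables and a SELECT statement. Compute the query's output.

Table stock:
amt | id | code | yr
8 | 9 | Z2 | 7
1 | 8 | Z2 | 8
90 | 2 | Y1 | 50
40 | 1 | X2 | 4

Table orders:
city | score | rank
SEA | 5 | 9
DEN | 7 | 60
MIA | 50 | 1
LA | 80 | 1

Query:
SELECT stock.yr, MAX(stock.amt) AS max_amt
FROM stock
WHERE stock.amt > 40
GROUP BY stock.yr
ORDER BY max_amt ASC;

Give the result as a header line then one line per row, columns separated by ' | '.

After WHERE (1 rows):
stock.amt | stock.id | stock.code | stock.yr
90 | 2 | Y1 | 50
After GROUP BY (1 rows):
stock.yr | max_amt
50 | 90
After ORDER BY (1 rows):
stock.yr | max_amt
50 | 90

== RESULT ==
stock.yr | max_amt
50 | 90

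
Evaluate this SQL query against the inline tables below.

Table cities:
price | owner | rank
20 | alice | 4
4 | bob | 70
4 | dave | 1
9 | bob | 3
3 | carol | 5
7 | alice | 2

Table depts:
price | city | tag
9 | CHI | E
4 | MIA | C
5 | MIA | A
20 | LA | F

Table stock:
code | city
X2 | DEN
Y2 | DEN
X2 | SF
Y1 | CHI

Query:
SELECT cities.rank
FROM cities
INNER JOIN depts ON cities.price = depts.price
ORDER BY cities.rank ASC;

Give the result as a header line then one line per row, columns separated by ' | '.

== RESULT ==
cities.rank
1
3
4
70

Derivation:
After JOIN depts (4 rows):
cities.price | cities.owner | cities.rank | depts.price | depts.city | depts.tag
20 | alice | 4 | 20 | LA | F
4 | bob | 70 | 4 | MIA | C
4 | dave | 1 | 4 | MIA | C
9 | bob | 3 | 9 | CHI | E
After SELECT (4 rows):
cities.rank
4
70
1
3
After ORDER BY (4 rows):
cities.rank
1
3
4
70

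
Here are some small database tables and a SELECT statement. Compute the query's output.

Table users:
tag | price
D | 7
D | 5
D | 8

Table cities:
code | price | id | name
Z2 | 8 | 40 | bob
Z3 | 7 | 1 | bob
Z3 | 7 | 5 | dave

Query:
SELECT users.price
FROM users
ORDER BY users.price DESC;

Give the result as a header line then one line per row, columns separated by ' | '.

After SELECT (3 rows):
users.price
7
5
8
After ORDER BY (3 rows):
users.price
8
7
5

== RESULT ==
users.price
8
7
5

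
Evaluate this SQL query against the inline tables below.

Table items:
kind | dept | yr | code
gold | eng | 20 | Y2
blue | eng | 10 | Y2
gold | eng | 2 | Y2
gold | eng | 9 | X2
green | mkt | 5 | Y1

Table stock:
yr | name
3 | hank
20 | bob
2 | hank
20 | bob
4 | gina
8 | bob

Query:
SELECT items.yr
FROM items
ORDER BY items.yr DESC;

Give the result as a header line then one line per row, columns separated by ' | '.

== RESULT ==
items.yr
20
10
9
5
2

Derivation:
After SELECT (5 rows):
items.yr
20
10
2
9
5
After ORDER BY (5 rows):
items.yr
20
10
9
5
2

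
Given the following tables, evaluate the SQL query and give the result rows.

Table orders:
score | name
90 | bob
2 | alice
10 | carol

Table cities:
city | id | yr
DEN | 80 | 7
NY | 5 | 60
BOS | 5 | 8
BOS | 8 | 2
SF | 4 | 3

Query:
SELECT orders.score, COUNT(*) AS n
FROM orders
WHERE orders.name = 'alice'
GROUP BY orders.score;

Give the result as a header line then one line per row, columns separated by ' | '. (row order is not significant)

After WHERE (1 rows):
orders.score | orders.name
2 | alice
After GROUP BY (1 rows):
orders.score | n
2 | 1

== RESULT ==
orders.score | n
2 | 1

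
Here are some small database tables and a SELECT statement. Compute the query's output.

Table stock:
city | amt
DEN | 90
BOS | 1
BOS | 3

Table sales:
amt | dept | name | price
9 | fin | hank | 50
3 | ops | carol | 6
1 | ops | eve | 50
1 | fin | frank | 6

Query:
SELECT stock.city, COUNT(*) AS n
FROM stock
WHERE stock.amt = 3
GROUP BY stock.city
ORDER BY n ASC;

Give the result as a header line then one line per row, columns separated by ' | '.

== RESULT ==
stock.city | n
BOS | 1

Derivation:
After WHERE (1 rows):
stock.city | stock.amt
BOS | 3
After GROUP BY (1 rows):
stock.city | n
BOS | 1
After ORDER BY (1 rows):
stock.city | n
BOS | 1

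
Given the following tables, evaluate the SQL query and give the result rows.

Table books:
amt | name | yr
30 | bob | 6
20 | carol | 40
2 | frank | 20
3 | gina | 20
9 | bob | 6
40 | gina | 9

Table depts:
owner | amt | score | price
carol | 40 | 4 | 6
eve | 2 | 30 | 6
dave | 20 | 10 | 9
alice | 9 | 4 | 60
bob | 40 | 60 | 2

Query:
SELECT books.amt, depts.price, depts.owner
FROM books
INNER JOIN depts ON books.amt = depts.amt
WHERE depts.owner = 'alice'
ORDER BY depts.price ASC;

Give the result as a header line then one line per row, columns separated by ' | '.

== RESULT ==
books.amt | depts.price | depts.owner
9 | 60 | alice

Derivation:
After JOIN depts (5 rows):
books.amt | books.name | books.yr | depts.owner | depts.amt | depts.score | depts.price
20 | carol | 40 | dave | 20 | 10 | 9
2 | frank | 20 | eve | 2 | 30 | 6
9 | bob | 6 | alice | 9 | 4 | 60
40 | gina | 9 | carol | 40 | 4 | 6
40 | gina | 9 | bob | 40 | 60 | 2
After WHERE (1 rows):
books.amt | books.name | books.yr | depts.owner | depts.amt | depts.score | depts.price
9 | bob | 6 | alice | 9 | 4 | 60
After SELECT (1 rows):
books.amt | depts.price | depts.owner
9 | 60 | alice
After ORDER BY (1 rows):
books.amt | depts.price | depts.owner
9 | 60 | alice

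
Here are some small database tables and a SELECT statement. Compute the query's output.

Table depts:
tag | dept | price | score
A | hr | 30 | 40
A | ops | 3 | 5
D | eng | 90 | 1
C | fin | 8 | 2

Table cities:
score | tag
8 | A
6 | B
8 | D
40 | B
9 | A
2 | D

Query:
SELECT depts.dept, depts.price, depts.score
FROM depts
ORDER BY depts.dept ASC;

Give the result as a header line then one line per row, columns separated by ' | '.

After SELECT (4 rows):
depts.dept | depts.price | depts.score
hr | 30 | 40
ops | 3 | 5
eng | 90 | 1
fin | 8 | 2
After ORDER BY (4 rows):
depts.dept | depts.price | depts.score
eng | 90 | 1
fin | 8 | 2
hr | 30 | 40
ops | 3 | 5

== RESULT ==
depts.dept | depts.price | depts.score
eng | 90 | 1
fin | 8 | 2
hr | 30 | 40
ops | 3 | 5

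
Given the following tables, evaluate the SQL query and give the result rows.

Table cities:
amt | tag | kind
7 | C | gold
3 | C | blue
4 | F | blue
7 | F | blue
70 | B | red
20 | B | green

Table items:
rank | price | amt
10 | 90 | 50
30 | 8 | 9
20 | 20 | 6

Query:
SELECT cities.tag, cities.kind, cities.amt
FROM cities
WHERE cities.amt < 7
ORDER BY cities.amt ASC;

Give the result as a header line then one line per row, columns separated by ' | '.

After WHERE (2 rows):
cities.amt | cities.tag | cities.kind
3 | C | blue
4 | F | blue
After SELECT (2 rows):
cities.tag | cities.kind | cities.amt
C | blue | 3
F | blue | 4
After ORDER BY (2 rows):
cities.tag | cities.kind | cities.amt
C | blue | 3
F | blue | 4

== RESULT ==
cities.tag | cities.kind | cities.amt
C | blue | 3
F | blue | 4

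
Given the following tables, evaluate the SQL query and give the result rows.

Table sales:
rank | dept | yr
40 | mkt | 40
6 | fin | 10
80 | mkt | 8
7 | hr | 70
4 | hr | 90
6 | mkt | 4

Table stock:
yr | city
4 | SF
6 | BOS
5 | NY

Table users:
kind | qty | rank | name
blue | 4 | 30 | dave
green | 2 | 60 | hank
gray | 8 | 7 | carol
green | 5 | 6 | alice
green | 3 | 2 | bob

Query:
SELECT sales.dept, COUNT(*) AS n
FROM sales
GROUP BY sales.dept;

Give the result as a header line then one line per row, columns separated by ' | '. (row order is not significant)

== RESULT ==
sales.dept | n
mkt | 3
fin | 1
hr | 2

Derivation:
After GROUP BY (3 rows):
sales.dept | n
mkt | 3
fin | 1
hr | 2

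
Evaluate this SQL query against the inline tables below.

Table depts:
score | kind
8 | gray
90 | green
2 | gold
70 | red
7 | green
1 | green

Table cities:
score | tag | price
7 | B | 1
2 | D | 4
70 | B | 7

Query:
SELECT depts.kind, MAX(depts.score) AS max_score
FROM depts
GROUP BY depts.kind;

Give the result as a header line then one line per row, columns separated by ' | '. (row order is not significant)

== RESULT ==
depts.kind | max_score
gray | 8
green | 90
gold | 2
red | 70

Derivation:
After GROUP BY (4 rows):
depts.kind | max_score
gray | 8
green | 90
gold | 2
red | 70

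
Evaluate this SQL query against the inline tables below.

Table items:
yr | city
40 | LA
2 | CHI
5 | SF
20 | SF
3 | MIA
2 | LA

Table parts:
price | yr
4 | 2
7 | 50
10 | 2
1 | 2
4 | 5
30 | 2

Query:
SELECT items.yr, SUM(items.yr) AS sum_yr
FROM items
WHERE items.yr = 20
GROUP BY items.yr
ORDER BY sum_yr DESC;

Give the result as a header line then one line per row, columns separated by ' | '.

== RESULT ==
items.yr | sum_yr
20 | 20

Derivation:
After WHERE (1 rows):
items.yr | items.city
20 | SF
After GROUP BY (1 rows):
items.yr | sum_yr
20 | 20
After ORDER BY (1 rows):
items.yr | sum_yr
20 | 20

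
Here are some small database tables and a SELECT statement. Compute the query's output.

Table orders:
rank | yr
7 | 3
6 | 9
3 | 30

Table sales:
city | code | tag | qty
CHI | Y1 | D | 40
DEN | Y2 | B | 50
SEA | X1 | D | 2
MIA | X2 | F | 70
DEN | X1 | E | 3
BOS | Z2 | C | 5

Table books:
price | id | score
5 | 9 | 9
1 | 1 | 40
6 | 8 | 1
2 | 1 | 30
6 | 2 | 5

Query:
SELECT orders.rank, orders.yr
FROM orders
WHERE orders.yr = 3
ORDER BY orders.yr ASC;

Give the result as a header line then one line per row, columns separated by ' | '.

After WHERE (1 rows):
orders.rank | orders.yr
7 | 3
After SELECT (1 rows):
orders.rank | orders.yr
7 | 3
After ORDER BY (1 rows):
orders.rank | orders.yr
7 | 3

== RESULT ==
orders.rank | orders.yr
7 | 3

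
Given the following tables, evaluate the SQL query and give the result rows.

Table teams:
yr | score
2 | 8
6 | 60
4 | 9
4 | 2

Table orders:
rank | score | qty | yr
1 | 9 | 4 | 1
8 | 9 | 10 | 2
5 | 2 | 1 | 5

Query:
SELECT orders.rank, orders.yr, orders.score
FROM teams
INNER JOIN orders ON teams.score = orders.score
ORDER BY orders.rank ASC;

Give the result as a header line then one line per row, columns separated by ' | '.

After JOIN orders (3 rows):
teams.yr | teams.score | orders.rank | orders.score | orders.qty | orders.yr
4 | 9 | 1 | 9 | 4 | 1
4 | 9 | 8 | 9 | 10 | 2
4 | 2 | 5 | 2 | 1 | 5
After SELECT (3 rows):
orders.rank | orders.yr | orders.score
1 | 1 | 9
8 | 2 | 9
5 | 5 | 2
After ORDER BY (3 rows):
orders.rank | orders.yr | orders.score
1 | 1 | 9
5 | 5 | 2
8 | 2 | 9

== RESULT ==
orders.rank | orders.yr | orders.score
1 | 1 | 9
5 | 5 | 2
8 | 2 | 9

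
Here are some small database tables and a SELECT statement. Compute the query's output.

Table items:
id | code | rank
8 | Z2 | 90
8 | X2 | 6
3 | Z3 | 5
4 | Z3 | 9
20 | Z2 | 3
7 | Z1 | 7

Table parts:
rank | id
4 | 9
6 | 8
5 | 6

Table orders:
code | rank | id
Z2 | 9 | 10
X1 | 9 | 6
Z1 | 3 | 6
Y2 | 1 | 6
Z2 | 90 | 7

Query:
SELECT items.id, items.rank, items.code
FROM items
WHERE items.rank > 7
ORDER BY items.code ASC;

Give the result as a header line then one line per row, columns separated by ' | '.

== RESULT ==
items.id | items.rank | items.code
8 | 90 | Z2
4 | 9 | Z3

Derivation:
After WHERE (2 rows):
items.id | items.code | items.rank
8 | Z2 | 90
4 | Z3 | 9
After SELECT (2 rows):
items.id | items.rank | items.code
8 | 90 | Z2
4 | 9 | Z3
After ORDER BY (2 rows):
items.id | items.rank | items.code
8 | 90 | Z2
4 | 9 | Z3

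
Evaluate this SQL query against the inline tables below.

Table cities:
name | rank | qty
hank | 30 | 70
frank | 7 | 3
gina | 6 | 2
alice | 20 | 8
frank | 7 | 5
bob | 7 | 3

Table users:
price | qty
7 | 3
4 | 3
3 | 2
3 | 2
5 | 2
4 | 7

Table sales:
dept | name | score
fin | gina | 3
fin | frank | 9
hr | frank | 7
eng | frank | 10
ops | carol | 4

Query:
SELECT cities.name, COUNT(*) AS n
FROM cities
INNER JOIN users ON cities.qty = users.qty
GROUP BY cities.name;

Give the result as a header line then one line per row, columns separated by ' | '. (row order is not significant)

After JOIN users (7 rows):
cities.name | cities.rank | cities.qty | users.price | users.qty
frank | 7 | 3 | 7 | 3
frank | 7 | 3 | 4 | 3
gina | 6 | 2 | 3 | 2
gina | 6 | 2 | 3 | 2
gina | 6 | 2 | 5 | 2
bob | 7 | 3 | 7 | 3
bob | 7 | 3 | 4 | 3
After GROUP BY (3 rows):
cities.name | n
frank | 2
gina | 3
bob | 2

== RESULT ==
cities.name | n
frank | 2
gina | 3
bob | 2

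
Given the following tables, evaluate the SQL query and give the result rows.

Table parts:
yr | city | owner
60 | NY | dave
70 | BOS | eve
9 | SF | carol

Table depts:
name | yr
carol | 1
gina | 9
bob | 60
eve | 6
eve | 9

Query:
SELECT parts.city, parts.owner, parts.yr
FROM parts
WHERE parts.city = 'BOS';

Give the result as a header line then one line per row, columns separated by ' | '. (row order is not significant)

== RESULT ==
parts.city | parts.owner | parts.yr
BOS | eve | 70

Derivation:
After WHERE (1 rows):
parts.yr | parts.city | parts.owner
70 | BOS | eve
After SELECT (1 rows):
parts.city | parts.owner | parts.yr
BOS | eve | 70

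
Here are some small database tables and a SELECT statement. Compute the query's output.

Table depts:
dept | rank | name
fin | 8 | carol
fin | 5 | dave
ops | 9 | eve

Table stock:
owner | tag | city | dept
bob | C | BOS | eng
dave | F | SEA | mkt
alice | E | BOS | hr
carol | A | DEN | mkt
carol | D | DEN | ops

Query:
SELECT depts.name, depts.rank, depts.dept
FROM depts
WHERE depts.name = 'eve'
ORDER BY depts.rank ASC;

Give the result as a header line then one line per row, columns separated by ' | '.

== RESULT ==
depts.name | depts.rank | depts.dept
eve | 9 | ops

Derivation:
After WHERE (1 rows):
depts.dept | depts.rank | depts.name
ops | 9 | eve
After SELECT (1 rows):
depts.name | depts.rank | depts.dept
eve | 9 | ops
After ORDER BY (1 rows):
depts.name | depts.rank | depts.dept
eve | 9 | ops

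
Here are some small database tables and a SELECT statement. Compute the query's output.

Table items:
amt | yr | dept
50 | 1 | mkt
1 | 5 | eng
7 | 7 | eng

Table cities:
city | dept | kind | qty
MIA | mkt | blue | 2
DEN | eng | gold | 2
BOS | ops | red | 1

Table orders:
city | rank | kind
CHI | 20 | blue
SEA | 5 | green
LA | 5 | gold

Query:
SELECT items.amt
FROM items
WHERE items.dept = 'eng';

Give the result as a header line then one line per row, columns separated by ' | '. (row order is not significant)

== RESULT ==
items.amt
1
7

Derivation:
After WHERE (2 rows):
items.amt | items.yr | items.dept
1 | 5 | eng
7 | 7 | eng
After SELECT (2 rows):
items.amt
1
7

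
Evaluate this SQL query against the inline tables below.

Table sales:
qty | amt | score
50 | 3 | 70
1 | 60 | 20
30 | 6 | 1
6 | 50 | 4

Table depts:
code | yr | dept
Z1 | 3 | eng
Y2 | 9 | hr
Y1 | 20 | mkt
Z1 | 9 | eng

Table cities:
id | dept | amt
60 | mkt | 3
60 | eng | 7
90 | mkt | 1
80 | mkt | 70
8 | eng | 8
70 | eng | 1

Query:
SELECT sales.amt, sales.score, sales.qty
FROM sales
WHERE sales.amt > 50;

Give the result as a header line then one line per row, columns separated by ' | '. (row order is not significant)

After WHERE (1 rows):
sales.qty | sales.amt | sales.score
1 | 60 | 20
After SELECT (1 rows):
sales.amt | sales.score | sales.qty
60 | 20 | 1

== RESULT ==
sales.amt | sales.score | sales.qty
60 | 20 | 1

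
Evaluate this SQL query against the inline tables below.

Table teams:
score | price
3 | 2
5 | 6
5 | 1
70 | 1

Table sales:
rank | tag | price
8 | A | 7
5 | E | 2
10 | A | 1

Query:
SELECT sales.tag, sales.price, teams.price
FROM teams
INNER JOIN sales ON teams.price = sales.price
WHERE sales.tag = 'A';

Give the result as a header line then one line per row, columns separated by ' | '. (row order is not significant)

After JOIN sales (3 rows):
teams.score | teams.price | sales.rank | sales.tag | sales.price
3 | 2 | 5 | E | 2
5 | 1 | 10 | A | 1
70 | 1 | 10 | A | 1
After WHERE (2 rows):
teams.score | teams.price | sales.rank | sales.tag | sales.price
5 | 1 | 10 | A | 1
70 | 1 | 10 | A | 1
After SELECT (2 rows):
sales.tag | sales.price | teams.price
A | 1 | 1
A | 1 | 1

== RESULT ==
sales.tag | sales.price | teams.price
A | 1 | 1
A | 1 | 1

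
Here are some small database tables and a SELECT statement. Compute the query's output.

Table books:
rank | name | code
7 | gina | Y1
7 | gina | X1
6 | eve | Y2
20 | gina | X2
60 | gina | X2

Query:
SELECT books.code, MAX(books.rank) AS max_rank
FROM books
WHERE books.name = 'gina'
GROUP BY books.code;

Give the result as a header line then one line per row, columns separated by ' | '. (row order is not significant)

After WHERE (4 rows):
books.rank | books.name | books.code
7 | gina | Y1
7 | gina | X1
20 | gina | X2
60 | gina | X2
After GROUP BY (3 rows):
books.code | max_rank
Y1 | 7
X1 | 7
X2 | 60

== RESULT ==
books.code | max_rank
Y1 | 7
X1 | 7
X2 | 60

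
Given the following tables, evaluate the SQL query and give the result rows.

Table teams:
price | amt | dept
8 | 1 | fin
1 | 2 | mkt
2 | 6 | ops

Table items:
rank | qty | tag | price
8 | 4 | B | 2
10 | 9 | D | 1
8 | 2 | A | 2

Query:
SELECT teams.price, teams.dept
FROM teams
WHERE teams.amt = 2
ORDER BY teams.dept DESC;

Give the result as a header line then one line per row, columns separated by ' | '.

== RESULT ==
teams.price | teams.dept
1 | mkt

Derivation:
After WHERE (1 rows):
teams.price | teams.amt | teams.dept
1 | 2 | mkt
After SELECT (1 rows):
teams.price | teams.dept
1 | mkt
After ORDER BY (1 rows):
teams.price | teams.dept
1 | mkt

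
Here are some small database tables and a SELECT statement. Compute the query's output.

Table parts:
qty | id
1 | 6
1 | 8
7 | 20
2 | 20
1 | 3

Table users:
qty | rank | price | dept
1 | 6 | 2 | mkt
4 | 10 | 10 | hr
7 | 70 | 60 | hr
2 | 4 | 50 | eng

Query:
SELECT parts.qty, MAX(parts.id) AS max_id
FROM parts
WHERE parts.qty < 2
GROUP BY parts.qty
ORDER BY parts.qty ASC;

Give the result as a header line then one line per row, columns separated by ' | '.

== RESULT ==
parts.qty | max_id
1 | 8

Derivation:
After WHERE (3 rows):
parts.qty | parts.id
1 | 6
1 | 8
1 | 3
After GROUP BY (1 rows):
parts.qty | max_id
1 | 8
After ORDER BY (1 rows):
parts.qty | max_id
1 | 8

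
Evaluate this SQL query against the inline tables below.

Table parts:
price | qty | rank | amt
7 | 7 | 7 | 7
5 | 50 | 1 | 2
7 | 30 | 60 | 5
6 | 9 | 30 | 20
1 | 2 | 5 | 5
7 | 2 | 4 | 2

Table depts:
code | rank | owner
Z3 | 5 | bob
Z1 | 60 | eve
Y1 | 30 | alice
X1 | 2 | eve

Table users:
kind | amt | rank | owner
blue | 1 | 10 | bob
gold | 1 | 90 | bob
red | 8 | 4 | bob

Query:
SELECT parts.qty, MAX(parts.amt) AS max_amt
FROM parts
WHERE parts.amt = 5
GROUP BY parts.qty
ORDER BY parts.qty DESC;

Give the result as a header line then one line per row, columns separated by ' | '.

After WHERE (2 rows):
parts.price | parts.qty | parts.rank | parts.amt
7 | 30 | 60 | 5
1 | 2 | 5 | 5
After GROUP BY (2 rows):
parts.qty | max_amt
30 | 5
2 | 5
After ORDER BY (2 rows):
parts.qty | max_amt
30 | 5
2 | 5

== RESULT ==
parts.qty | max_amt
30 | 5
2 | 5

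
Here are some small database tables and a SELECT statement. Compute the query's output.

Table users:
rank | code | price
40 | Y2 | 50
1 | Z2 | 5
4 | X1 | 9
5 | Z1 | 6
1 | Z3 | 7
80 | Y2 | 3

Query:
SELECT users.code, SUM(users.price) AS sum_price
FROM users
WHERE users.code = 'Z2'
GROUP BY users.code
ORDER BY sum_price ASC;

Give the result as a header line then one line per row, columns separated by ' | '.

== RESULT ==
users.code | sum_price
Z2 | 5

Derivation:
After WHERE (1 rows):
users.rank | users.code | users.price
1 | Z2 | 5
After GROUP BY (1 rows):
users.code | sum_price
Z2 | 5
After ORDER BY (1 rows):
users.code | sum_price
Z2 | 5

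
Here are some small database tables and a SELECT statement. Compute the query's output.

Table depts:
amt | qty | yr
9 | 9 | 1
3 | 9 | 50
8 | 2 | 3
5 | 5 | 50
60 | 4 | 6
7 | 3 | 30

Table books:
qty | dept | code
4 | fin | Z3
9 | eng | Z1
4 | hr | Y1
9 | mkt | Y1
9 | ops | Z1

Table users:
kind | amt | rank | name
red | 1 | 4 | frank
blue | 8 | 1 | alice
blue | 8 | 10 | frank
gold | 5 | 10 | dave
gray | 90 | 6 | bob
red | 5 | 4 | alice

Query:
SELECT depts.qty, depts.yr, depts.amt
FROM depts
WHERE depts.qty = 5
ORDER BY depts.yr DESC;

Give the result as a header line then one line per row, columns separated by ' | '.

After WHERE (1 rows):
depts.amt | depts.qty | depts.yr
5 | 5 | 50
After SELECT (1 rows):
depts.qty | depts.yr | depts.amt
5 | 50 | 5
After ORDER BY (1 rows):
depts.qty | depts.yr | depts.amt
5 | 50 | 5

== RESULT ==
depts.qty | depts.yr | depts.amt
5 | 50 | 5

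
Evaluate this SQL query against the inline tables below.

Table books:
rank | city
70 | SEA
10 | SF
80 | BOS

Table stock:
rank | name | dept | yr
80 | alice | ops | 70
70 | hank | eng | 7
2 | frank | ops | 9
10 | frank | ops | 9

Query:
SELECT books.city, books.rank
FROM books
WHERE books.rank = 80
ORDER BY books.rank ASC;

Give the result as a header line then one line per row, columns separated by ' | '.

After WHERE (1 rows):
books.rank | books.city
80 | BOS
After SELECT (1 rows):
books.city | books.rank
BOS | 80
After ORDER BY (1 rows):
books.city | books.rank
BOS | 80

== RESULT ==
books.city | books.rank
BOS | 80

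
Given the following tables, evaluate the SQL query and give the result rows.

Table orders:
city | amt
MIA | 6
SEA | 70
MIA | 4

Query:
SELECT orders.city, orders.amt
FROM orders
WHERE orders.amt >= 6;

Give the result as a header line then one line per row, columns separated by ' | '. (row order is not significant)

After WHERE (2 rows):
orders.city | orders.amt
MIA | 6
SEA | 70
After SELECT (2 rows):
orders.city | orders.amt
MIA | 6
SEA | 70

== RESULT ==
orders.city | orders.amt
MIA | 6
SEA | 70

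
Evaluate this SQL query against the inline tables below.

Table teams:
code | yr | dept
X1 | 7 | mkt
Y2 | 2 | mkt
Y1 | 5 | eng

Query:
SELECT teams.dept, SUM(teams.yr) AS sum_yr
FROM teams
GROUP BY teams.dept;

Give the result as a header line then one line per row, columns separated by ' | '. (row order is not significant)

After GROUP BY (2 rows):
teams.dept | sum_yr
mkt | 9
eng | 5

== RESULT ==
teams.dept | sum_yr
mkt | 9
eng | 5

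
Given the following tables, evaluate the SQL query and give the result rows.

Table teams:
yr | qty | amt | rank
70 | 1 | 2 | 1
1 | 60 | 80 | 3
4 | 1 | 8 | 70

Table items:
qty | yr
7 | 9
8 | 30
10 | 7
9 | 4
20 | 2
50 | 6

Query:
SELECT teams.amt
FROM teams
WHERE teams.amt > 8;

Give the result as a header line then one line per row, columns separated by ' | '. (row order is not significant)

== RESULT ==
teams.amt
80

Derivation:
After WHERE (1 rows):
teams.yr | teams.qty | teams.amt | teams.rank
1 | 60 | 80 | 3
After SELECT (1 rows):
teams.amt
80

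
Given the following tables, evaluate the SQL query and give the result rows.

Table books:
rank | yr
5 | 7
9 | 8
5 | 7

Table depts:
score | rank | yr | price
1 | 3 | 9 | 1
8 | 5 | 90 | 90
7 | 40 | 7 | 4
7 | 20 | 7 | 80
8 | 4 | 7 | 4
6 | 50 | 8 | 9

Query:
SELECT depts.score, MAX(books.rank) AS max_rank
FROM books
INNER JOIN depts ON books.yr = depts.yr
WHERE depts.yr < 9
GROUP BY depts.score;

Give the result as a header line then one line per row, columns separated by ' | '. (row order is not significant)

After JOIN depts (7 rows):
books.rank | books.yr | depts.score | depts.rank | depts.yr | depts.price
5 | 7 | 7 | 40 | 7 | 4
5 | 7 | 7 | 20 | 7 | 80
5 | 7 | 8 | 4 | 7 | 4
9 | 8 | 6 | 50 | 8 | 9
5 | 7 | 7 | 40 | 7 | 4
5 | 7 | 7 | 20 | 7 | 80
5 | 7 | 8 | 4 | 7 | 4
After WHERE (7 rows):
books.rank | books.yr | depts.score | depts.rank | depts.yr | depts.price
5 | 7 | 7 | 40 | 7 | 4
5 | 7 | 7 | 20 | 7 | 80
5 | 7 | 8 | 4 | 7 | 4
9 | 8 | 6 | 50 | 8 | 9
5 | 7 | 7 | 40 | 7 | 4
5 | 7 | 7 | 20 | 7 | 80
5 | 7 | 8 | 4 | 7 | 4
After GROUP BY (3 rows):
depts.score | max_rank
7 | 5
8 | 5
6 | 9

== RESULT ==
depts.score | max_rank
7 | 5
8 | 5
6 | 9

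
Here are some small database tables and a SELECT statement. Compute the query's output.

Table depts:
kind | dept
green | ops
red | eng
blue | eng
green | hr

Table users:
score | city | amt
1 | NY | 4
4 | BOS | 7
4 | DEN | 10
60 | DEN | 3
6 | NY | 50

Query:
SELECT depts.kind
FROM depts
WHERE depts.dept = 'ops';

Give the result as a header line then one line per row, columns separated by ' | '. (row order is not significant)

== RESULT ==
depts.kind
green

Derivation:
After WHERE (1 rows):
depts.kind | depts.dept
green | ops
After SELECT (1 rows):
depts.kind
green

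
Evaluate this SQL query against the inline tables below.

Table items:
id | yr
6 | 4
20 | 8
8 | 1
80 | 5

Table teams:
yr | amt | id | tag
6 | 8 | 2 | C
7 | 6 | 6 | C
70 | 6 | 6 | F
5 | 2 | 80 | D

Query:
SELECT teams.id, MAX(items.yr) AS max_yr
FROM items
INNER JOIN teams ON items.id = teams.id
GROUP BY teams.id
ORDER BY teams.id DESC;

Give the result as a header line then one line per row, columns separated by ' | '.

After JOIN teams (3 rows):
items.id | items.yr | teams.yr | teams.amt | teams.id | teams.tag
6 | 4 | 7 | 6 | 6 | C
6 | 4 | 70 | 6 | 6 | F
80 | 5 | 5 | 2 | 80 | D
After GROUP BY (2 rows):
teams.id | max_yr
6 | 4
80 | 5
After ORDER BY (2 rows):
teams.id | max_yr
80 | 5
6 | 4

== RESULT ==
teams.id | max_yr
80 | 5
6 | 4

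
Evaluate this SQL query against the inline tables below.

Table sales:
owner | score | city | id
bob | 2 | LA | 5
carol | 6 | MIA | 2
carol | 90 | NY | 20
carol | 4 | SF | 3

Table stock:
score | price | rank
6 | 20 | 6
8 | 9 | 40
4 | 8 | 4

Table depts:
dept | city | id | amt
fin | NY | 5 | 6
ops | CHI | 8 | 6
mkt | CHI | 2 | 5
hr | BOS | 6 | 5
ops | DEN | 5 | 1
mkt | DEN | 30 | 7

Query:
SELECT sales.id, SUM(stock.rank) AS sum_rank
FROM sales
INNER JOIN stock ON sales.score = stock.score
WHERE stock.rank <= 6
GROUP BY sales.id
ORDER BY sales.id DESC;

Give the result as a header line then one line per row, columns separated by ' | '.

== RESULT ==
sales.id | sum_rank
3 | 4
2 | 6

Derivation:
After JOIN stock (2 rows):
sales.owner | sales.score | sales.city | sales.id | stock.score | stock.price | stock.rank
carol | 6 | MIA | 2 | 6 | 20 | 6
carol | 4 | SF | 3 | 4 | 8 | 4
After WHERE (2 rows):
sales.owner | sales.score | sales.city | sales.id | stock.score | stock.price | stock.rank
carol | 6 | MIA | 2 | 6 | 20 | 6
carol | 4 | SF | 3 | 4 | 8 | 4
After GROUP BY (2 rows):
sales.id | sum_rank
2 | 6
3 | 4
After ORDER BY (2 rows):
sales.id | sum_rank
3 | 4
2 | 6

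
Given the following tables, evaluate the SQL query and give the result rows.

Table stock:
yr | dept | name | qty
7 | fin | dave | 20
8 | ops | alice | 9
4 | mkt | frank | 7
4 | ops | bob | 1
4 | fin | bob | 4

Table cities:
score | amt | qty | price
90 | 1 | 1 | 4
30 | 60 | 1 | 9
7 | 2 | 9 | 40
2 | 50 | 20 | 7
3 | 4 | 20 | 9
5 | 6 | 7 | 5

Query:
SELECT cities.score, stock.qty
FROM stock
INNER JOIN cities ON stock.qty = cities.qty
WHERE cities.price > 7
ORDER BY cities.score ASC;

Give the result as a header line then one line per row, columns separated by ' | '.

After JOIN cities (6 rows):
stock.yr | stock.dept | stock.name | stock.qty | cities.score | cities.amt | cities.qty | cities.price
7 | fin | dave | 20 | 2 | 50 | 20 | 7
7 | fin | dave | 20 | 3 | 4 | 20 | 9
8 | ops | alice | 9 | 7 | 2 | 9 | 40
4 | mkt | frank | 7 | 5 | 6 | 7 | 5
4 | ops | bob | 1 | 90 | 1 | 1 | 4
4 | ops | bob | 1 | 30 | 60 | 1 | 9
After WHERE (3 rows):
stock.yr | stock.dept | stock.name | stock.qty | cities.score | cities.amt | cities.qty | cities.price
7 | fin | dave | 20 | 3 | 4 | 20 | 9
8 | ops | alice | 9 | 7 | 2 | 9 | 40
4 | ops | bob | 1 | 30 | 60 | 1 | 9
After SELECT (3 rows):
cities.score | stock.qty
3 | 20
7 | 9
30 | 1
After ORDER BY (3 rows):
cities.score | stock.qty
3 | 20
7 | 9
30 | 1

== RESULT ==
cities.score | stock.qty
3 | 20
7 | 9
30 | 1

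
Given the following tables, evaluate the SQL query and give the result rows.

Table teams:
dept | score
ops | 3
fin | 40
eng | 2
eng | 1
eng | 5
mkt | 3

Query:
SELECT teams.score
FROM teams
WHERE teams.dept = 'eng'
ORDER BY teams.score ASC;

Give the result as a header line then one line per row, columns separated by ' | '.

== RESULT ==
teams.score
1
2
5

Derivation:
After WHERE (3 rows):
teams.dept | teams.score
eng | 2
eng | 1
eng | 5
After SELECT (3 rows):
teams.score
2
1
5
After ORDER BY (3 rows):
teams.score
1
2
5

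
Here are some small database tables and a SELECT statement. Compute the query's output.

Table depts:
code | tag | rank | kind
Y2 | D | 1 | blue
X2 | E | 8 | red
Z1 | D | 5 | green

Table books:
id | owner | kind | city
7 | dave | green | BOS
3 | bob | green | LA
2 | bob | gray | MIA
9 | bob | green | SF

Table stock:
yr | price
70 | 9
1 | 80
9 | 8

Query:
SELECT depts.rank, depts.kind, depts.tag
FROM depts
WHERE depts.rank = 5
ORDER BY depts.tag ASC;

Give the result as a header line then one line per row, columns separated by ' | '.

== RESULT ==
depts.rank | depts.kind | depts.tag
5 | green | D

Derivation:
After WHERE (1 rows):
depts.code | depts.tag | depts.rank | depts.kind
Z1 | D | 5 | green
After SELECT (1 rows):
depts.rank | depts.kind | depts.tag
5 | green | D
After ORDER BY (1 rows):
depts.rank | depts.kind | depts.tag
5 | green | D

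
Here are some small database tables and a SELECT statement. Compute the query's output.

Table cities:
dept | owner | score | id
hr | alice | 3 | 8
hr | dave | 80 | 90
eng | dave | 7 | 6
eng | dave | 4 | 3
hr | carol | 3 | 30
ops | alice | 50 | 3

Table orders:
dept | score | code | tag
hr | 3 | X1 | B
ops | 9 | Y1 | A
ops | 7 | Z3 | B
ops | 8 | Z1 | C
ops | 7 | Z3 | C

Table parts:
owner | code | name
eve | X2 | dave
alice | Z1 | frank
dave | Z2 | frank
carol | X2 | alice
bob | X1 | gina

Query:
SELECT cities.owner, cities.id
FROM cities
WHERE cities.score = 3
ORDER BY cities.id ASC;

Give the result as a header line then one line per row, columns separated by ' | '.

After WHERE (2 rows):
cities.dept | cities.owner | cities.score | cities.id
hr | alice | 3 | 8
hr | carol | 3 | 30
After SELECT (2 rows):
cities.owner | cities.id
alice | 8
carol | 30
After ORDER BY (2 rows):
cities.owner | cities.id
alice | 8
carol | 30

== RESULT ==
cities.owner | cities.id
alice | 8
carol | 30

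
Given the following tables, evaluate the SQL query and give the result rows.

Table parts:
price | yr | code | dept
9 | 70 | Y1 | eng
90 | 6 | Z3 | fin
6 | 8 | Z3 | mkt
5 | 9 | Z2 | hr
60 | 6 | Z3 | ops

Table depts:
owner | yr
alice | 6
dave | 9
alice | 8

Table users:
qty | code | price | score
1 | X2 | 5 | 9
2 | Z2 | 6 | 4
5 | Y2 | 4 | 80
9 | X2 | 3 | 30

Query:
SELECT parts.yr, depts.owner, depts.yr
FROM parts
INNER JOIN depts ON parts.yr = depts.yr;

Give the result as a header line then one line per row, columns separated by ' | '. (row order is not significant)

== RESULT ==
parts.yr | depts.owner | depts.yr
6 | alice | 6
8 | alice | 8
9 | dave | 9
6 | alice | 6

Derivation:
After JOIN depts (4 rows):
parts.price | parts.yr | parts.code | parts.dept | depts.owner | depts.yr
90 | 6 | Z3 | fin | alice | 6
6 | 8 | Z3 | mkt | alice | 8
5 | 9 | Z2 | hr | dave | 9
60 | 6 | Z3 | ops | alice | 6
After SELECT (4 rows):
parts.yr | depts.owner | depts.yr
6 | alice | 6
8 | alice | 8
9 | dave | 9
6 | alice | 6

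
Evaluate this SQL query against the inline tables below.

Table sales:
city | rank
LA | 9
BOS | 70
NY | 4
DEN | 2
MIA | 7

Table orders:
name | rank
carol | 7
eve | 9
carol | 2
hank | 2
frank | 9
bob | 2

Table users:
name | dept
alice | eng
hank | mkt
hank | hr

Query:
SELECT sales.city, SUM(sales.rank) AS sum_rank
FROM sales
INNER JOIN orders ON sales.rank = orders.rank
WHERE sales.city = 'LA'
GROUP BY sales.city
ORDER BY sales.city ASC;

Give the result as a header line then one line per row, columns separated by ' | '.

== RESULT ==
sales.city | sum_rank
LA | 18

Derivation:
After JOIN orders (6 rows):
sales.city | sales.rank | orders.name | orders.rank
LA | 9 | eve | 9
LA | 9 | frank | 9
DEN | 2 | carol | 2
DEN | 2 | hank | 2
DEN | 2 | bob | 2
MIA | 7 | carol | 7
After WHERE (2 rows):
sales.city | sales.rank | orders.name | orders.rank
LA | 9 | eve | 9
LA | 9 | frank | 9
After GROUP BY (1 rows):
sales.city | sum_rank
LA | 18
After ORDER BY (1 rows):
sales.city | sum_rank
LA | 18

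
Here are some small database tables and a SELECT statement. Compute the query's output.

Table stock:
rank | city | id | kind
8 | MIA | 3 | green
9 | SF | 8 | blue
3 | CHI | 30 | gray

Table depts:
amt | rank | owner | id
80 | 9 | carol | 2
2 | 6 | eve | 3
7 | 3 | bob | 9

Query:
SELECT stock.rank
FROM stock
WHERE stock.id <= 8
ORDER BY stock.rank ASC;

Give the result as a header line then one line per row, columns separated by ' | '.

== RESULT ==
stock.rank
8
9

Derivation:
After WHERE (2 rows):
stock.rank | stock.city | stock.id | stock.kind
8 | MIA | 3 | green
9 | SF | 8 | blue
After SELECT (2 rows):
stock.rank
8
9
After ORDER BY (2 rows):
stock.rank
8
9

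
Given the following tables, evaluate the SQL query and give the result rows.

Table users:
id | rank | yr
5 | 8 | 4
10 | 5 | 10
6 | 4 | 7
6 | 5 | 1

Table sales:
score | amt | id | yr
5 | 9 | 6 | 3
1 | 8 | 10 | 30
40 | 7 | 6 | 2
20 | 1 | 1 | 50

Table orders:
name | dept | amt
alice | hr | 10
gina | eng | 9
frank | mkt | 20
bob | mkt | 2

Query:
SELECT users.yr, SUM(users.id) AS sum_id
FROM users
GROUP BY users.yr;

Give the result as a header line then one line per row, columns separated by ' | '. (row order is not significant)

== RESULT ==
users.yr | sum_id
4 | 5
10 | 10
7 | 6
1 | 6

Derivation:
After GROUP BY (4 rows):
users.yr | sum_id
4 | 5
10 | 10
7 | 6
1 | 6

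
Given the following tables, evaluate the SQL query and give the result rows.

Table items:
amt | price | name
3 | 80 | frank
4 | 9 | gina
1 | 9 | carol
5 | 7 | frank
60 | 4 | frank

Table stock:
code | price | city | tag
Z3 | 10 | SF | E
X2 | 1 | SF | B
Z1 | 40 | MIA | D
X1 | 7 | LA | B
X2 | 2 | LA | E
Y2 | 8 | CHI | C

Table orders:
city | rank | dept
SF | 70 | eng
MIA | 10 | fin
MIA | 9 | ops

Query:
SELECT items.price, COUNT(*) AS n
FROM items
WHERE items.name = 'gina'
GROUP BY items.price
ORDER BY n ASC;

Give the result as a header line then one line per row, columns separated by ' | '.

== RESULT ==
items.price | n
9 | 1

Derivation:
After WHERE (1 rows):
items.amt | items.price | items.name
4 | 9 | gina
After GROUP BY (1 rows):
items.price | n
9 | 1
After ORDER BY (1 rows):
items.price | n
9 | 1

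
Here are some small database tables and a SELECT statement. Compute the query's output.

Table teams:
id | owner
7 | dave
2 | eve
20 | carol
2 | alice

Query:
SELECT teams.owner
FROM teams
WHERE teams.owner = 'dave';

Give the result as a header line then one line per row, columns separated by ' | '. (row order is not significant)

== RESULT ==
teams.owner
dave

Derivation:
After WHERE (1 rows):
teams.id | teams.owner
7 | dave
After SELECT (1 rows):
teams.owner
dave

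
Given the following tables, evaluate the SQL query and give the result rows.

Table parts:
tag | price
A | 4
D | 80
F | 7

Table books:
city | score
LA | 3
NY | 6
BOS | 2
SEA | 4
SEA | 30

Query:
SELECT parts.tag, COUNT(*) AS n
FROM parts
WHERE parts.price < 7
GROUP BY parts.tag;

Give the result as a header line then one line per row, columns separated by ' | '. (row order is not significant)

After WHERE (1 rows):
parts.tag | parts.price
A | 4
After GROUP BY (1 rows):
parts.tag | n
A | 1

== RESULT ==
parts.tag | n
A | 1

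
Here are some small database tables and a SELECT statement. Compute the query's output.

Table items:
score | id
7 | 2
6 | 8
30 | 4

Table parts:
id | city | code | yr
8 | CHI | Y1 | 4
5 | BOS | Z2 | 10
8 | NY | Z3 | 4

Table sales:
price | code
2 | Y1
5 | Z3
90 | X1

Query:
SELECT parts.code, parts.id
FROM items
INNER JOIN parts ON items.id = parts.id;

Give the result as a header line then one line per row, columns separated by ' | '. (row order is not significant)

After JOIN parts (2 rows):
items.score | items.id | parts.id | parts.city | parts.code | parts.yr
6 | 8 | 8 | CHI | Y1 | 4
6 | 8 | 8 | NY | Z3 | 4
After SELECT (2 rows):
parts.code | parts.id
Y1 | 8
Z3 | 8

== RESULT ==
parts.code | parts.id
Y1 | 8
Z3 | 8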